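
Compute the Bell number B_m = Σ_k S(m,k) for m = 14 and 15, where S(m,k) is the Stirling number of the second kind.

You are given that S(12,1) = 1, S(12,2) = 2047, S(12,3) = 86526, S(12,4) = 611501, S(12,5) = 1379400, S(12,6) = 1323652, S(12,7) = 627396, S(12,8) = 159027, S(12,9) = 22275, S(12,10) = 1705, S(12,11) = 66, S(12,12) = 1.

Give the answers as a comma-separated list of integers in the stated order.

190899322, 1382958545

@13  (13,1):1·1+0→1, (13,2):2047·2+1→4095, (13,3):86526·3+2047→261625, (13,4):611501·4+86526→2532530, (13,5):1379400·5+611501→7508501, (13,6):1323652·6+1379400→9321312, (13,7):627396·7+1323652→5715424, (13,8):159027·8+627396→1899612, (13,9):22275·9+159027→359502, (13,10):1705·10+22275→39325, (13,11):66·11+1705→2431, (13,12):1·12+66→78, (13,13):0·13+1→1
@14  (14,1):1·1+0→1, (14,2):4095·2+1→8191, (14,3):261625·3+4095→788970, (14,4):2532530·4+261625→10391745, (14,5):7508501·5+2532530→40075035, (14,6):9321312·6+7508501→63436373, (14,7):5715424·7+9321312→49329280, (14,8):1899612·8+5715424→20912320, (14,9):359502·9+1899612→5135130, (14,10):39325·10+359502→752752, (14,11):2431·11+39325→66066, (14,12):78·12+2431→3367, (14,13):1·13+78→91, (14,14):0·14+1→1
@15  (15,1):1·1+0→1, (15,2):8191·2+1→16383, (15,3):788970·3+8191→2375101, (15,4):10391745·4+788970→42355950, (15,5):40075035·5+10391745→210766920, (15,6):63436373·6+40075035→420693273, (15,7):49329280·7+63436373→408741333, (15,8):20912320·8+49329280→216627840, (15,9):5135130·9+20912320→67128490, (15,10):752752·10+5135130→12662650, (15,11):66066·11+752752→1479478, (15,12):3367·12+66066→106470, (15,13):91·13+3367→4550, (15,14):1·14+91→105, (15,15):0·15+1→1
B_14 = ΣS(14,k) = 1+8191+788970+10391745+40075035+63436373+49329280+20912320+5135130+752752+66066+3367+91+1 = 190899322
B_15 = ΣS(15,k) = 1+16383+2375101+42355950+210766920+420693273+408741333+216627840+67128490+12662650+1479478+106470+4550+105+1 = 1382958545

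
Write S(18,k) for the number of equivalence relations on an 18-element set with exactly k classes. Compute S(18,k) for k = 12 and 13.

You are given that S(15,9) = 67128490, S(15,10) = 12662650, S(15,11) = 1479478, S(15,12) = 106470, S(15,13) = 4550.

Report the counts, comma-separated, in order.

i=16: T(16,10)=67128490+10·12662650=193754990 | T(16,11)=12662650+11·1479478=28936908 | T(16,12)=1479478+12·106470=2757118 | T(16,13)=106470+13·4550=165620
i=17: T(17,11)=193754990+11·28936908=512060978 | T(17,12)=28936908+12·2757118=62022324 | T(17,13)=2757118+13·165620=4910178
i=18: T(18,12)=512060978+12·62022324=1256328866 | T(18,13)=62022324+13·4910178=125854638
Read S(18,12) = 1256328866, S(18,13) = 125854638.

1256328866, 125854638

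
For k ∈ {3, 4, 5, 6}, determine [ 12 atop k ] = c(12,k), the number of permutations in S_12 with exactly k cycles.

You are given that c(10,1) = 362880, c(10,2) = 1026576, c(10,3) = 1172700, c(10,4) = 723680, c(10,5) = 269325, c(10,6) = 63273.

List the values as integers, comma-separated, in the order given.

150917976, 105258076, 45995730, 13339535

@11  (11,2):1026576·10+362880→10628640, (11,3):1172700·10+1026576→12753576, (11,4):723680·10+1172700→8409500, (11,5):269325·10+723680→3416930, (11,6):63273·10+269325→902055
@12  (12,3):12753576·11+10628640→150917976, (12,4):8409500·11+12753576→105258076, (12,5):3416930·11+8409500→45995730, (12,6):902055·11+3416930→13339535
Read c(12,3) = 150917976, c(12,4) = 105258076, c(12,5) = 45995730, c(12,6) = 13339535.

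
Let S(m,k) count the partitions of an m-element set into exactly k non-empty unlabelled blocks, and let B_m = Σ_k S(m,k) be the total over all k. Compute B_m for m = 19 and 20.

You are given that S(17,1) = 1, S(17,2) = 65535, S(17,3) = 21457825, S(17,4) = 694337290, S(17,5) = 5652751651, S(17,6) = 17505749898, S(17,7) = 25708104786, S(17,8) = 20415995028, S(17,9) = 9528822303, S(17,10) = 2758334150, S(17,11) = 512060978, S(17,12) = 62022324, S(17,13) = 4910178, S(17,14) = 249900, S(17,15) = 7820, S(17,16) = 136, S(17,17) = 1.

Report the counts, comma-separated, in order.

5832742205057, 51724158235372

r18: T_18,1=1×1+0=1; T_18,2=2×65535+1=131071; T_18,3=3×21457825+65535=64439010; T_18,4=4×694337290+21457825=2798806985; T_18,5=5×5652751651+694337290=28958095545; T_18,6=6×17505749898+5652751651=110687251039; T_18,7=7×25708104786+17505749898=197462483400; T_18,8=8×20415995028+25708104786=189036065010; T_18,9=9×9528822303+20415995028=106175395755; T_18,10=10×2758334150+9528822303=37112163803; T_18,11=11×512060978+2758334150=8391004908; T_18,12=12×62022324+512060978=1256328866; T_18,13=13×4910178+62022324=125854638; T_18,14=14×249900+4910178=8408778; T_18,15=15×7820+249900=367200; T_18,16=16×136+7820=9996; T_18,17=17×1+136=153; T_18,18=18×0+1=1
r19: T_19,1=1×1+0=1; T_19,2=2×131071+1=262143; T_19,3=3×64439010+131071=193448101; T_19,4=4×2798806985+64439010=11259666950; T_19,5=5×28958095545+2798806985=147589284710; T_19,6=6×110687251039+28958095545=693081601779; T_19,7=7×197462483400+110687251039=1492924634839; T_19,8=8×189036065010+197462483400=1709751003480; T_19,9=9×106175395755+189036065010=1144614626805; T_19,10=10×37112163803+106175395755=477297033785; T_19,11=11×8391004908+37112163803=129413217791; T_19,12=12×1256328866+8391004908=23466951300; T_19,13=13×125854638+1256328866=2892439160; T_19,14=14×8408778+125854638=243577530; T_19,15=15×367200+8408778=13916778; T_19,16=16×9996+367200=527136; T_19,17=17×153+9996=12597; T_19,18=18×1+153=171; T_19,19=19×0+1=1
r20: T_20,1=1×1+0=1; T_20,2=2×262143+1=524287; T_20,3=3×193448101+262143=580606446; T_20,4=4×11259666950+193448101=45232115901; T_20,5=5×147589284710+11259666950=749206090500; T_20,6=6×693081601779+147589284710=4306078895384; T_20,7=7×1492924634839+693081601779=11143554045652; T_20,8=8×1709751003480+1492924634839=15170932662679; T_20,9=9×1144614626805+1709751003480=12011282644725; T_20,10=10×477297033785+1144614626805=5917584964655; T_20,11=11×129413217791+477297033785=1900842429486; T_20,12=12×23466951300+129413217791=411016633391; T_20,13=13×2892439160+23466951300=61068660380; T_20,14=14×243577530+2892439160=6302524580; T_20,15=15×13916778+243577530=452329200; T_20,16=16×527136+13916778=22350954; T_20,17=17×12597+527136=741285; T_20,18=18×171+12597=15675; T_20,19=19×1+171=190; T_20,20=20×0+1=1
B_19 = ΣS(19,k) = 1+262143+193448101+11259666950+147589284710+693081601779+1492924634839+1709751003480+1144614626805+477297033785+129413217791+23466951300+2892439160+243577530+13916778+527136+12597+171+1 = 5832742205057
B_20 = ΣS(20,k) = 1+524287+580606446+45232115901+749206090500+4306078895384+11143554045652+15170932662679+12011282644725+5917584964655+1900842429486+411016633391+61068660380+6302524580+452329200+22350954+741285+15675+190+1 = 51724158235372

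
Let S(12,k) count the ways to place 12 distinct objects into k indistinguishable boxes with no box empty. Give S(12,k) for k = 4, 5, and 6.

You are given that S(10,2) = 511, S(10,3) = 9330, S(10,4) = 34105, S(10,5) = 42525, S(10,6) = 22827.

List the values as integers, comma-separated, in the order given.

611501, 1379400, 1323652

i=11: T(11,3)=511+3·9330=28501 | T(11,4)=9330+4·34105=145750 | T(11,5)=34105+5·42525=246730 | T(11,6)=42525+6·22827=179487
i=12: T(12,4)=28501+4·145750=611501 | T(12,5)=145750+5·246730=1379400 | T(12,6)=246730+6·179487=1323652
Read S(12,4) = 611501, S(12,5) = 1379400, S(12,6) = 1323652.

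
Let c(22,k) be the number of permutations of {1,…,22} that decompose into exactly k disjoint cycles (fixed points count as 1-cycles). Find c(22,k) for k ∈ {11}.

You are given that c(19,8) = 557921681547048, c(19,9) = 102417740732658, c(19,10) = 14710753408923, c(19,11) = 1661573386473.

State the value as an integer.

37600535086859745

r20: T_20,9=19×102417740732658+557921681547048=2503858755467550; T_20,10=19×14710753408923+102417740732658=381922055502195; T_20,11=19×1661573386473+14710753408923=46280647751910
r21: T_21,10=20×381922055502195+2503858755467550=10142299865511450; T_21,11=20×46280647751910+381922055502195=1307535010540395
r22: T_22,11=21×1307535010540395+10142299865511450=37600535086859745
Read c(22,11) = 37600535086859745.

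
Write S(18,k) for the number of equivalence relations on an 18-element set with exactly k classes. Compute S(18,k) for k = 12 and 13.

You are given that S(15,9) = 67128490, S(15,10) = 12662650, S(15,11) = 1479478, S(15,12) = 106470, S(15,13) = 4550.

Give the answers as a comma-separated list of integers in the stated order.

1256328866, 125854638

[16] T[16,10]:10*12662650+67128490=193754990 · T[16,11]:11*1479478+12662650=28936908 · T[16,12]:12*106470+1479478=2757118 · T[16,13]:13*4550+106470=165620
[17] T[17,11]:11*28936908+193754990=512060978 · T[17,12]:12*2757118+28936908=62022324 · T[17,13]:13*165620+2757118=4910178
[18] T[18,12]:12*62022324+512060978=1256328866 · T[18,13]:13*4910178+62022324=125854638
Read S(18,12) = 1256328866, S(18,13) = 125854638.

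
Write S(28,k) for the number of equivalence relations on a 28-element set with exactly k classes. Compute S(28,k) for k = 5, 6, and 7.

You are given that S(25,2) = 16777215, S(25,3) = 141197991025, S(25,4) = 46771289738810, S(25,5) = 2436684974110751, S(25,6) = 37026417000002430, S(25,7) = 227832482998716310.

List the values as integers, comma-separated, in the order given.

@26  (26,3):141197991025·3+16777215→423610750290, (26,4):46771289738810·4+141197991025→187226356946265, (26,5):2436684974110751·5+46771289738810→12230196160292565, (26,6):37026417000002430·6+2436684974110751→224595186974125331, (26,7):227832482998716310·7+37026417000002430→1631853797991016600
@27  (27,4):187226356946265·4+423610750290→749329038535350, (27,5):12230196160292565·5+187226356946265→61338207158409090, (27,6):224595186974125331·6+12230196160292565→1359801318005044551, (27,7):1631853797991016600·7+224595186974125331→11647571772911241531
@28  (28,5):61338207158409090·5+749329038535350→307440364830580800, (28,6):1359801318005044551·6+61338207158409090→8220146115188676396, (28,7):11647571772911241531·7+1359801318005044551→82892803728383735268
Read S(28,5) = 307440364830580800, S(28,6) = 8220146115188676396, S(28,7) = 82892803728383735268.

307440364830580800, 8220146115188676396, 82892803728383735268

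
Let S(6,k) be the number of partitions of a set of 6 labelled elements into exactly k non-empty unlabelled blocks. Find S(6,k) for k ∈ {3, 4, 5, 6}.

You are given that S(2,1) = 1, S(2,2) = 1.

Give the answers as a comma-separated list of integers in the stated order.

i=3: T(3,1)=0+1·1=1 | T(3,2)=1+2·1=3 | T(3,3)=1+3·0=1
i=4: T(4,1)=0+1·1=1 | T(4,2)=1+2·3=7 | T(4,3)=3+3·1=6 | T(4,4)=1+4·0=1
i=5: T(5,2)=1+2·7=15 | T(5,3)=7+3·6=25 | T(5,4)=6+4·1=10 | T(5,5)=1+5·0=1
i=6: T(6,3)=15+3·25=90 | T(6,4)=25+4·10=65 | T(6,5)=10+5·1=15 | T(6,6)=1+6·0=1
Read S(6,3) = 90, S(6,4) = 65, S(6,5) = 15, S(6,6) = 1.

90, 65, 15, 1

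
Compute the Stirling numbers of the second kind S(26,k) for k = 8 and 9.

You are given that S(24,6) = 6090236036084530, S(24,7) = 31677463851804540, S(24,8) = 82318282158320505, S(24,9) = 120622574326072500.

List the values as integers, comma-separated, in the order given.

@25  (25,7):31677463851804540·7+6090236036084530→227832482998716310, (25,8):82318282158320505·8+31677463851804540→690223721118368580, (25,9):120622574326072500·9+82318282158320505→1167921451092973005
@26  (26,8):690223721118368580·8+227832482998716310→5749622251945664950, (26,9):1167921451092973005·9+690223721118368580→11201516780955125625
Read S(26,8) = 5749622251945664950, S(26,9) = 11201516780955125625.

5749622251945664950, 11201516780955125625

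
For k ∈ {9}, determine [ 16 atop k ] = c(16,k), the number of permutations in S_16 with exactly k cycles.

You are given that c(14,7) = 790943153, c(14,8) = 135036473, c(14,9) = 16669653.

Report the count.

row 15: T[15][8]=14·135036473+790943153=2681453775  T[15][9]=14·16669653+135036473=368411615
row 16: T[16][9]=15·368411615+2681453775=8207628000
Read c(16,9) = 8207628000.

8207628000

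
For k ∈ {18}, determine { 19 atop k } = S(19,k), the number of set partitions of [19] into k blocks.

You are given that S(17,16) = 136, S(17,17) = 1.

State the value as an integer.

i=18: T(18,17)=136+17·1=153 | T(18,18)=1+18·0=1
i=19: T(19,18)=153+18·1=171
Read S(19,18) = 171.

171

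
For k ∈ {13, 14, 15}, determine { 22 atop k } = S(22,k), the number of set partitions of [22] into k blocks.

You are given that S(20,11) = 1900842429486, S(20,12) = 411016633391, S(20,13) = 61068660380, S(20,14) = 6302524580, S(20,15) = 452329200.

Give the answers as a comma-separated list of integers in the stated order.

i=21: T(21,12)=1900842429486+12·411016633391=6833042030178 | T(21,13)=411016633391+13·61068660380=1204909218331 | T(21,14)=61068660380+14·6302524580=149304004500 | T(21,15)=6302524580+15·452329200=13087462580
i=22: T(22,13)=6833042030178+13·1204909218331=22496861868481 | T(22,14)=1204909218331+14·149304004500=3295165281331 | T(22,15)=149304004500+15·13087462580=345615943200
Read S(22,13) = 22496861868481, S(22,14) = 3295165281331, S(22,15) = 345615943200.

22496861868481, 3295165281331, 345615943200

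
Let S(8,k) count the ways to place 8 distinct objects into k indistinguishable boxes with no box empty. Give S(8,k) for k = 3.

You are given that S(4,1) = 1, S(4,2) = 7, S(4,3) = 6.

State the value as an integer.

966

i=5: T(5,1)=0+1·1=1 | T(5,2)=1+2·7=15 | T(5,3)=7+3·6=25
i=6: T(6,1)=0+1·1=1 | T(6,2)=1+2·15=31 | T(6,3)=15+3·25=90
i=7: T(7,2)=1+2·31=63 | T(7,3)=31+3·90=301
i=8: T(8,3)=63+3·301=966
Read S(8,3) = 966.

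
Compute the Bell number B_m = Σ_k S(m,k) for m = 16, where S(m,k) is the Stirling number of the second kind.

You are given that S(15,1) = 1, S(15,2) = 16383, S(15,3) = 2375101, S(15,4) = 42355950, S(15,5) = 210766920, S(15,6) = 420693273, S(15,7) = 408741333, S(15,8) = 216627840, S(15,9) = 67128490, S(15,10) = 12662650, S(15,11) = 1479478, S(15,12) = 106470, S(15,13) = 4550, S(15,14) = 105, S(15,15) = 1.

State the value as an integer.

@16  (16,1):1·1+0→1, (16,2):16383·2+1→32767, (16,3):2375101·3+16383→7141686, (16,4):42355950·4+2375101→171798901, (16,5):210766920·5+42355950→1096190550, (16,6):420693273·6+210766920→2734926558, (16,7):408741333·7+420693273→3281882604, (16,8):216627840·8+408741333→2141764053, (16,9):67128490·9+216627840→820784250, (16,10):12662650·10+67128490→193754990, (16,11):1479478·11+12662650→28936908, (16,12):106470·12+1479478→2757118, (16,13):4550·13+106470→165620, (16,14):105·14+4550→6020, (16,15):1·15+105→120, (16,16):0·16+1→1
B_16 = ΣS(16,k) = 1+32767+7141686+171798901+1096190550+2734926558+3281882604+2141764053+820784250+193754990+28936908+2757118+165620+6020+120+1 = 10480142147

10480142147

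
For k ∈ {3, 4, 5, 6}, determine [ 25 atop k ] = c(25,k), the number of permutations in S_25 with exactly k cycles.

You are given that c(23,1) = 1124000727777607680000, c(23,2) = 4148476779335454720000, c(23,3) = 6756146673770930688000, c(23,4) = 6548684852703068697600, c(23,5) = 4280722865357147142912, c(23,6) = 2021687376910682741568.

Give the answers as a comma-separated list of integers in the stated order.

i=24: T(24,2)=1124000727777607680000+23·4148476779335454720000=96538966652493066240000 | T(24,3)=4148476779335454720000+23·6756146673770930688000=159539850276066860544000 | T(24,4)=6756146673770930688000+23·6548684852703068697600=157375898285941510732800 | T(24,5)=6548684852703068697600+23·4280722865357147142912=105005310755917452984576 | T(24,6)=4280722865357147142912+23·2021687376910682741568=50779532534302850198976
i=25: T(25,3)=96538966652493066240000+24·159539850276066860544000=3925495373278097719296000 | T(25,4)=159539850276066860544000+24·157375898285941510732800=3936561409138663118131200 | T(25,5)=157375898285941510732800+24·105005310755917452984576=2677503356427960382362624 | T(25,6)=105005310755917452984576+24·50779532534302850198976=1323714091579185857760000
Read c(25,3) = 3925495373278097719296000, c(25,4) = 3936561409138663118131200, c(25,5) = 2677503356427960382362624, c(25,6) = 1323714091579185857760000.

3925495373278097719296000, 3936561409138663118131200, 2677503356427960382362624, 1323714091579185857760000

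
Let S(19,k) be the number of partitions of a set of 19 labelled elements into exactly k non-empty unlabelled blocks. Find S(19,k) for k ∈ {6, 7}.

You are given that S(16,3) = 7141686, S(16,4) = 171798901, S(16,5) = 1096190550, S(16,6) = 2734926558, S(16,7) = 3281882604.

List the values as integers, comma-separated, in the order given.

r17: T_17,4=4×171798901+7141686=694337290; T_17,5=5×1096190550+171798901=5652751651; T_17,6=6×2734926558+1096190550=17505749898; T_17,7=7×3281882604+2734926558=25708104786
r18: T_18,5=5×5652751651+694337290=28958095545; T_18,6=6×17505749898+5652751651=110687251039; T_18,7=7×25708104786+17505749898=197462483400
r19: T_19,6=6×110687251039+28958095545=693081601779; T_19,7=7×197462483400+110687251039=1492924634839
Read S(19,6) = 693081601779, S(19,7) = 1492924634839.

693081601779, 1492924634839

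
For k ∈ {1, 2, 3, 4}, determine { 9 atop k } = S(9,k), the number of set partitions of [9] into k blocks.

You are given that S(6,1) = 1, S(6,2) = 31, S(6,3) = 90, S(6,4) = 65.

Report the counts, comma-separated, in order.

1, 255, 3025, 7770

row 7: T[7][1]=1·1+0=1  T[7][2]=2·31+1=63  T[7][3]=3·90+31=301  T[7][4]=4·65+90=350
row 8: T[8][1]=1·1+0=1  T[8][2]=2·63+1=127  T[8][3]=3·301+63=966  T[8][4]=4·350+301=1701
row 9: T[9][1]=1·1+0=1  T[9][2]=2·127+1=255  T[9][3]=3·966+127=3025  T[9][4]=4·1701+966=7770
Read S(9,1) = 1, S(9,2) = 255, S(9,3) = 3025, S(9,4) = 7770.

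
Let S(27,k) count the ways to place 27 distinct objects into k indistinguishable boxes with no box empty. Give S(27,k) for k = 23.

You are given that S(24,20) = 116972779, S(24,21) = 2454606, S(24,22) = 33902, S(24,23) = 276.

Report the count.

[25] T[25,21]:21*2454606+116972779=168519505 · T[25,22]:22*33902+2454606=3200450 · T[25,23]:23*276+33902=40250
[26] T[26,22]:22*3200450+168519505=238929405 · T[26,23]:23*40250+3200450=4126200
[27] T[27,23]:23*4126200+238929405=333832005
Read S(27,23) = 333832005.

333832005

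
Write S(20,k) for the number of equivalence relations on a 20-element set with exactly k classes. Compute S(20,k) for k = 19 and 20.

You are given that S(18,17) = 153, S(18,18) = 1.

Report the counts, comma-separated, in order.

[19] T[19,18]:18*1+153=171 · T[19,19]:19*0+1=1
[20] T[20,19]:19*1+171=190 · T[20,20]:20*0+1=1
Read S(20,19) = 190, S(20,20) = 1.

190, 1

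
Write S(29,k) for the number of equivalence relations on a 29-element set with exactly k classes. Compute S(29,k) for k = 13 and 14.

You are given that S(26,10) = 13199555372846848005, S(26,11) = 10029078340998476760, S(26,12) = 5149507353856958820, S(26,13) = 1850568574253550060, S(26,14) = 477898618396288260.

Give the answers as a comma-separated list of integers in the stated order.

6855064482242755179765, 2534474684137526739000

@27  (27,11):10029078340998476760·11+13199555372846848005→123519417123830092365, (27,12):5149507353856958820·12+10029078340998476760→71823166587281982600, (27,13):1850568574253550060·13+5149507353856958820→29206898819153109600, (27,14):477898618396288260·14+1850568574253550060→8541149231801585700
@28  (28,12):71823166587281982600·12+123519417123830092365→985397416171213883565, (28,13):29206898819153109600·13+71823166587281982600→451512851236272407400, (28,14):8541149231801585700·14+29206898819153109600→148782988064375309400
@29  (29,13):451512851236272407400·13+985397416171213883565→6855064482242755179765, (29,14):148782988064375309400·14+451512851236272407400→2534474684137526739000
Read S(29,13) = 6855064482242755179765, S(29,14) = 2534474684137526739000.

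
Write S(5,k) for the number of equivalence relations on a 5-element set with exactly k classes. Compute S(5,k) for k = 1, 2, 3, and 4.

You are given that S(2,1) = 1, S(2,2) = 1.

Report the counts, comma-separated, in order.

1, 15, 25, 10

[3] T[3,1]:1*1+0=1 · T[3,2]:2*1+1=3 · T[3,3]:3*0+1=1
[4] T[4,1]:1*1+0=1 · T[4,2]:2*3+1=7 · T[4,3]:3*1+3=6 · T[4,4]:4*0+1=1
[5] T[5,1]:1*1+0=1 · T[5,2]:2*7+1=15 · T[5,3]:3*6+7=25 · T[5,4]:4*1+6=10
Read S(5,1) = 1, S(5,2) = 15, S(5,3) = 25, S(5,4) = 10.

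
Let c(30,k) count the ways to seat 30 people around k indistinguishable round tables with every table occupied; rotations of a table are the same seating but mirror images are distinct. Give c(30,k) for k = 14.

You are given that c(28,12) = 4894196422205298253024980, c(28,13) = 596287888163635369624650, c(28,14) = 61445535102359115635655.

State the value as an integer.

88776380550648116217781890

[29] T[29,13]:28*596287888163635369624650+4894196422205298253024980=21590257290787088602515180 · T[29,14]:28*61445535102359115635655+596287888163635369624650=2316762871029690607422990
[30] T[30,14]:29*2316762871029690607422990+21590257290787088602515180=88776380550648116217781890
Read c(30,14) = 88776380550648116217781890.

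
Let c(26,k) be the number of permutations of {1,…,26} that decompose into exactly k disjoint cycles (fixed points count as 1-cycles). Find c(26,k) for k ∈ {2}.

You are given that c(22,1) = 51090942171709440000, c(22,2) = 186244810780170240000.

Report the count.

59190128811701203599360000

row 23: T[23][1]=22·51090942171709440000+0=1124000727777607680000  T[23][2]=22·186244810780170240000+51090942171709440000=4148476779335454720000
row 24: T[24][1]=23·1124000727777607680000+0=25852016738884976640000  T[24][2]=23·4148476779335454720000+1124000727777607680000=96538966652493066240000
row 25: T[25][1]=24·25852016738884976640000+0=620448401733239439360000  T[25][2]=24·96538966652493066240000+25852016738884976640000=2342787216398718566400000
row 26: T[26][2]=25·2342787216398718566400000+620448401733239439360000=59190128811701203599360000
Read c(26,2) = 59190128811701203599360000.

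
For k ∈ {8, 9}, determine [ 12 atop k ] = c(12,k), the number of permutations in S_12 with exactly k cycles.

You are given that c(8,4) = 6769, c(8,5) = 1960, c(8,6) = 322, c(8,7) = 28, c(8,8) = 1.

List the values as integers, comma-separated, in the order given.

357423, 32670

@9  (9,5):1960·8+6769→22449, (9,6):322·8+1960→4536, (9,7):28·8+322→546, (9,8):1·8+28→36, (9,9):0·8+1→1
@10  (10,6):4536·9+22449→63273, (10,7):546·9+4536→9450, (10,8):36·9+546→870, (10,9):1·9+36→45
@11  (11,7):9450·10+63273→157773, (11,8):870·10+9450→18150, (11,9):45·10+870→1320
@12  (12,8):18150·11+157773→357423, (12,9):1320·11+18150→32670
Read c(12,8) = 357423, c(12,9) = 32670.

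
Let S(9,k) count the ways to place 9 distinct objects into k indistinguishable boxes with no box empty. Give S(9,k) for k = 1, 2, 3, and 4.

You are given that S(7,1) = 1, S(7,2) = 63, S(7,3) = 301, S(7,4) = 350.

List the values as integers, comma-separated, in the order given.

row 8: T[8][1]=1·1+0=1  T[8][2]=2·63+1=127  T[8][3]=3·301+63=966  T[8][4]=4·350+301=1701
row 9: T[9][1]=1·1+0=1  T[9][2]=2·127+1=255  T[9][3]=3·966+127=3025  T[9][4]=4·1701+966=7770
Read S(9,1) = 1, S(9,2) = 255, S(9,3) = 3025, S(9,4) = 7770.

1, 255, 3025, 7770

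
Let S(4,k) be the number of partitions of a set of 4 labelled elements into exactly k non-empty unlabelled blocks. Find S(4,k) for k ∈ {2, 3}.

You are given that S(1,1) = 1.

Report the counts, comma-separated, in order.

7, 6

[2] T[2,1]:1*1+0=1 · T[2,2]:2*0+1=1
[3] T[3,1]:1*1+0=1 · T[3,2]:2*1+1=3 · T[3,3]:3*0+1=1
[4] T[4,2]:2*3+1=7 · T[4,3]:3*1+3=6
Read S(4,2) = 7, S(4,3) = 6.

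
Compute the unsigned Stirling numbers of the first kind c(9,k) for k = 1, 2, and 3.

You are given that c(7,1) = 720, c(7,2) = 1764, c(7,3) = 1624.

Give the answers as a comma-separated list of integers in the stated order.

40320, 109584, 118124

[8] T[8,1]:7*720+0=5040 · T[8,2]:7*1764+720=13068 · T[8,3]:7*1624+1764=13132
[9] T[9,1]:8*5040+0=40320 · T[9,2]:8*13068+5040=109584 · T[9,3]:8*13132+13068=118124
Read c(9,1) = 40320, c(9,2) = 109584, c(9,3) = 118124.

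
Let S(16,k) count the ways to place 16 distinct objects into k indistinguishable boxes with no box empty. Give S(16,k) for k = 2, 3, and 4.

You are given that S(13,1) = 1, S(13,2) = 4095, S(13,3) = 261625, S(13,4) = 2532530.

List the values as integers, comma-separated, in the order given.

32767, 7141686, 171798901

r14: T_14,1=1×1+0=1; T_14,2=2×4095+1=8191; T_14,3=3×261625+4095=788970; T_14,4=4×2532530+261625=10391745
r15: T_15,1=1×1+0=1; T_15,2=2×8191+1=16383; T_15,3=3×788970+8191=2375101; T_15,4=4×10391745+788970=42355950
r16: T_16,2=2×16383+1=32767; T_16,3=3×2375101+16383=7141686; T_16,4=4×42355950+2375101=171798901
Read S(16,2) = 32767, S(16,3) = 7141686, S(16,4) = 171798901.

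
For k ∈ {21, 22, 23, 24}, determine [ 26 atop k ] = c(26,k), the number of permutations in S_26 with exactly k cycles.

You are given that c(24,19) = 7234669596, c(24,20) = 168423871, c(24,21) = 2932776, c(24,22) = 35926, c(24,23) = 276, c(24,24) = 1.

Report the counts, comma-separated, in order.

[25] T[25,20]:24*168423871+7234669596=11276842500 · T[25,21]:24*2932776+168423871=238810495 · T[25,22]:24*35926+2932776=3795000 · T[25,23]:24*276+35926=42550 · T[25,24]:24*1+276=300
[26] T[26,21]:25*238810495+11276842500=17247104875 · T[26,22]:25*3795000+238810495=333685495 · T[26,23]:25*42550+3795000=4858750 · T[26,24]:25*300+42550=50050
Read c(26,21) = 17247104875, c(26,22) = 333685495, c(26,23) = 4858750, c(26,24) = 50050.

17247104875, 333685495, 4858750, 50050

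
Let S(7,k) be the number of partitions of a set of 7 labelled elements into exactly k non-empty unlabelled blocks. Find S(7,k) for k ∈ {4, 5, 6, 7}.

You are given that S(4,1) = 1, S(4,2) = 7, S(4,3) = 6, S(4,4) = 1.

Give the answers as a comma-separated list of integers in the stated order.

350, 140, 21, 1

r5: T_5,2=2×7+1=15; T_5,3=3×6+7=25; T_5,4=4×1+6=10; T_5,5=5×0+1=1
r6: T_6,3=3×25+15=90; T_6,4=4×10+25=65; T_6,5=5×1+10=15; T_6,6=6×0+1=1
r7: T_7,4=4×65+90=350; T_7,5=5×15+65=140; T_7,6=6×1+15=21; T_7,7=7×0+1=1
Read S(7,4) = 350, S(7,5) = 140, S(7,6) = 21, S(7,7) = 1.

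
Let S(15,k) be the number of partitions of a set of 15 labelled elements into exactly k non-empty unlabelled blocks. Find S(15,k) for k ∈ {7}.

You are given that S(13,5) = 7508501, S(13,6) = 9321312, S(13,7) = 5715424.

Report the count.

408741333

i=14: T(14,6)=7508501+6·9321312=63436373 | T(14,7)=9321312+7·5715424=49329280
i=15: T(15,7)=63436373+7·49329280=408741333
Read S(15,7) = 408741333.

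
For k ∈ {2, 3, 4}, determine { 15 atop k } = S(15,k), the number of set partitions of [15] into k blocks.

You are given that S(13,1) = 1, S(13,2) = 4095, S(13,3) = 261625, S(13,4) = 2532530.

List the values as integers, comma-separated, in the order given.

16383, 2375101, 42355950

i=14: T(14,1)=0+1·1=1 | T(14,2)=1+2·4095=8191 | T(14,3)=4095+3·261625=788970 | T(14,4)=261625+4·2532530=10391745
i=15: T(15,2)=1+2·8191=16383 | T(15,3)=8191+3·788970=2375101 | T(15,4)=788970+4·10391745=42355950
Read S(15,2) = 16383, S(15,3) = 2375101, S(15,4) = 42355950.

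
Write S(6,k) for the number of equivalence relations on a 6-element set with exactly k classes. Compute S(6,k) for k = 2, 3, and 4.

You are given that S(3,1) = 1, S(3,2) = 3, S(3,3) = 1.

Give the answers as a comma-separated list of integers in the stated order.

31, 90, 65

@4  (4,1):1·1+0→1, (4,2):3·2+1→7, (4,3):1·3+3→6, (4,4):0·4+1→1
@5  (5,1):1·1+0→1, (5,2):7·2+1→15, (5,3):6·3+7→25, (5,4):1·4+6→10
@6  (6,2):15·2+1→31, (6,3):25·3+15→90, (6,4):10·4+25→65
Read S(6,2) = 31, S(6,3) = 90, S(6,4) = 65.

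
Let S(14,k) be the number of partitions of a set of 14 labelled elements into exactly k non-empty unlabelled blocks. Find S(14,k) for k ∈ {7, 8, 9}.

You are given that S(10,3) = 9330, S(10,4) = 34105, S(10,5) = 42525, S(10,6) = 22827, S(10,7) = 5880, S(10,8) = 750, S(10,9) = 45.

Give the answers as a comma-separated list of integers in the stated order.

row 11: T[11][4]=4·34105+9330=145750  T[11][5]=5·42525+34105=246730  T[11][6]=6·22827+42525=179487  T[11][7]=7·5880+22827=63987  T[11][8]=8·750+5880=11880  T[11][9]=9·45+750=1155
row 12: T[12][5]=5·246730+145750=1379400  T[12][6]=6·179487+246730=1323652  T[12][7]=7·63987+179487=627396  T[12][8]=8·11880+63987=159027  T[12][9]=9·1155+11880=22275
row 13: T[13][6]=6·1323652+1379400=9321312  T[13][7]=7·627396+1323652=5715424  T[13][8]=8·159027+627396=1899612  T[13][9]=9·22275+159027=359502
row 14: T[14][7]=7·5715424+9321312=49329280  T[14][8]=8·1899612+5715424=20912320  T[14][9]=9·359502+1899612=5135130
Read S(14,7) = 49329280, S(14,8) = 20912320, S(14,9) = 5135130.

49329280, 20912320, 5135130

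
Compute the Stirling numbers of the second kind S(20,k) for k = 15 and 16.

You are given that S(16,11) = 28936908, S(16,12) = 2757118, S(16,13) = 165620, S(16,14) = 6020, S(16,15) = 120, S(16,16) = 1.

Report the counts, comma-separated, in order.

@17  (17,12):2757118·12+28936908→62022324, (17,13):165620·13+2757118→4910178, (17,14):6020·14+165620→249900, (17,15):120·15+6020→7820, (17,16):1·16+120→136
@18  (18,13):4910178·13+62022324→125854638, (18,14):249900·14+4910178→8408778, (18,15):7820·15+249900→367200, (18,16):136·16+7820→9996
@19  (19,14):8408778·14+125854638→243577530, (19,15):367200·15+8408778→13916778, (19,16):9996·16+367200→527136
@20  (20,15):13916778·15+243577530→452329200, (20,16):527136·16+13916778→22350954
Read S(20,15) = 452329200, S(20,16) = 22350954.

452329200, 22350954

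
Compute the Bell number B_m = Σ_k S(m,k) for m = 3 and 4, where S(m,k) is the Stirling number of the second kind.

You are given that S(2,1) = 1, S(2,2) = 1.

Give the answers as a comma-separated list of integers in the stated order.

5, 15

i=3: T(3,1)=0+1·1=1 | T(3,2)=1+2·1=3 | T(3,3)=1+3·0=1
i=4: T(4,1)=0+1·1=1 | T(4,2)=1+2·3=7 | T(4,3)=3+3·1=6 | T(4,4)=1+4·0=1
B_3 = ΣS(3,k) = 1+3+1 = 5
B_4 = ΣS(4,k) = 1+7+6+1 = 15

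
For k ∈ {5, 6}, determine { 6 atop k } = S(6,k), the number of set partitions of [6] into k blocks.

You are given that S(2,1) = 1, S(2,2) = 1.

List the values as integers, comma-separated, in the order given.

row 3: T[3][2]=2·1+1=3  T[3][3]=3·0+1=1
row 4: T[4][3]=3·1+3=6  T[4][4]=4·0+1=1
row 5: T[5][4]=4·1+6=10  T[5][5]=5·0+1=1
row 6: T[6][5]=5·1+10=15  T[6][6]=6·0+1=1
Read S(6,5) = 15, S(6,6) = 1.

15, 1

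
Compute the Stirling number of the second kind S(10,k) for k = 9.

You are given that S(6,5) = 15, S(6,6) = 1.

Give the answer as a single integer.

45

@7  (7,6):1·6+15→21, (7,7):0·7+1→1
@8  (8,7):1·7+21→28, (8,8):0·8+1→1
@9  (9,8):1·8+28→36, (9,9):0·9+1→1
@10  (10,9):1·9+36→45
Read S(10,9) = 45.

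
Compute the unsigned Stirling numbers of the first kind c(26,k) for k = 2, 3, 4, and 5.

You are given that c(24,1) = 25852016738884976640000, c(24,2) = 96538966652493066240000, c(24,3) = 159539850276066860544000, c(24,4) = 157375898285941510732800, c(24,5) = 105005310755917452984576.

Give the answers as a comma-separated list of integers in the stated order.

row 25: T[25][1]=24·25852016738884976640000+0=620448401733239439360000  T[25][2]=24·96538966652493066240000+25852016738884976640000=2342787216398718566400000  T[25][3]=24·159539850276066860544000+96538966652493066240000=3925495373278097719296000  T[25][4]=24·157375898285941510732800+159539850276066860544000=3936561409138663118131200  T[25][5]=24·105005310755917452984576+157375898285941510732800=2677503356427960382362624
row 26: T[26][2]=25·2342787216398718566400000+620448401733239439360000=59190128811701203599360000  T[26][3]=25·3925495373278097719296000+2342787216398718566400000=100480171548351161548800000  T[26][4]=25·3936561409138663118131200+3925495373278097719296000=102339530601744675672576000  T[26][5]=25·2677503356427960382362624+3936561409138663118131200=70874145319837672677196800
Read c(26,2) = 59190128811701203599360000, c(26,3) = 100480171548351161548800000, c(26,4) = 102339530601744675672576000, c(26,5) = 70874145319837672677196800.

59190128811701203599360000, 100480171548351161548800000, 102339530601744675672576000, 70874145319837672677196800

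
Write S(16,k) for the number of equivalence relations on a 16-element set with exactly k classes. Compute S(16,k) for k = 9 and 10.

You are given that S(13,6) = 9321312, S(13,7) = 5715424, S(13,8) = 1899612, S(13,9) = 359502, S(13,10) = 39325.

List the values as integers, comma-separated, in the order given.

820784250, 193754990

[14] T[14,7]:7*5715424+9321312=49329280 · T[14,8]:8*1899612+5715424=20912320 · T[14,9]:9*359502+1899612=5135130 · T[14,10]:10*39325+359502=752752
[15] T[15,8]:8*20912320+49329280=216627840 · T[15,9]:9*5135130+20912320=67128490 · T[15,10]:10*752752+5135130=12662650
[16] T[16,9]:9*67128490+216627840=820784250 · T[16,10]:10*12662650+67128490=193754990
Read S(16,9) = 820784250, S(16,10) = 193754990.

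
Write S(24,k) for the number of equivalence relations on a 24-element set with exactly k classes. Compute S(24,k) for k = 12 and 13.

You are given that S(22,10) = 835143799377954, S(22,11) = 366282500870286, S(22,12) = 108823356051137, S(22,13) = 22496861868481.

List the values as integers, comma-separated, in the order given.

row 23: T[23][11]=11·366282500870286+835143799377954=4864251308951100  T[23][12]=12·108823356051137+366282500870286=1672162773483930  T[23][13]=13·22496861868481+108823356051137=401282560341390
row 24: T[24][12]=12·1672162773483930+4864251308951100=24930204590758260  T[24][13]=13·401282560341390+1672162773483930=6888836057922000
Read S(24,12) = 24930204590758260, S(24,13) = 6888836057922000.

24930204590758260, 6888836057922000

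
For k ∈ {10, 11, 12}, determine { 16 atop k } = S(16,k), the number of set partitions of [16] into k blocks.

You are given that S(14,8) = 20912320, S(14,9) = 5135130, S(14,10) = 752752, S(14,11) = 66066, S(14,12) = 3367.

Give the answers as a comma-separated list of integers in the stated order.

@15  (15,9):5135130·9+20912320→67128490, (15,10):752752·10+5135130→12662650, (15,11):66066·11+752752→1479478, (15,12):3367·12+66066→106470
@16  (16,10):12662650·10+67128490→193754990, (16,11):1479478·11+12662650→28936908, (16,12):106470·12+1479478→2757118
Read S(16,10) = 193754990, S(16,11) = 28936908, S(16,12) = 2757118.

193754990, 28936908, 2757118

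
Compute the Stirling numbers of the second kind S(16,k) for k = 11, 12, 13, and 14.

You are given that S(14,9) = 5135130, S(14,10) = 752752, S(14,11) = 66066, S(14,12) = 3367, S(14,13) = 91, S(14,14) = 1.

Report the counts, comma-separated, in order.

28936908, 2757118, 165620, 6020

r15: T_15,10=10×752752+5135130=12662650; T_15,11=11×66066+752752=1479478; T_15,12=12×3367+66066=106470; T_15,13=13×91+3367=4550; T_15,14=14×1+91=105
r16: T_16,11=11×1479478+12662650=28936908; T_16,12=12×106470+1479478=2757118; T_16,13=13×4550+106470=165620; T_16,14=14×105+4550=6020
Read S(16,11) = 28936908, S(16,12) = 2757118, S(16,13) = 165620, S(16,14) = 6020.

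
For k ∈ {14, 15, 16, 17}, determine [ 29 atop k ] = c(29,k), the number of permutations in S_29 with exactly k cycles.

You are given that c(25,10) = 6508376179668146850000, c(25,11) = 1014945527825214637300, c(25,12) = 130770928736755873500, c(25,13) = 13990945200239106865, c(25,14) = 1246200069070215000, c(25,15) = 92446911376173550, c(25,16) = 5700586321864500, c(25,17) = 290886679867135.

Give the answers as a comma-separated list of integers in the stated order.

2316762871029690607422990, 211821088794711294496815, 16532187926098943672490, 1101911578045922391915

row 26: T[26][11]=25·1014945527825214637300+6508376179668146850000=31882014375298512782500  T[26][12]=25·130770928736755873500+1014945527825214637300=4284218746244111474800  T[26][13]=25·13990945200239106865+130770928736755873500=480544558742733545125  T[26][14]=25·1246200069070215000+13990945200239106865=45145946926994481865  T[26][15]=25·92446911376173550+1246200069070215000=3557372853474553750  T[26][16]=25·5700586321864500+92446911376173550=234961569422786050  T[26][17]=25·290886679867135+5700586321864500=12972753318542875
row 27: T[27][12]=26·4284218746244111474800+31882014375298512782500=143271701777645411127300  T[27][13]=26·480544558742733545125+4284218746244111474800=16778377273555183648050  T[27][14]=26·45145946926994481865+480544558742733545125=1654339178844590073615  T[27][15]=26·3557372853474553750+45145946926994481865=137637641117332879365  T[27][16]=26·234961569422786050+3557372853474553750=9666373658466991050  T[27][17]=26·12972753318542875+234961569422786050=572253155704900800
row 28: T[28][13]=27·16778377273555183648050+143271701777645411127300=596287888163635369624650  T[28][14]=27·1654339178844590073615+16778377273555183648050=61445535102359115635655  T[28][15]=27·137637641117332879365+1654339178844590073615=5370555489012577816470  T[28][16]=27·9666373658466991050+137637641117332879365=398629729895941637715  T[28][17]=27·572253155704900800+9666373658466991050=25117208862499312650
row 29: T[29][14]=28·61445535102359115635655+596287888163635369624650=2316762871029690607422990  T[29][15]=28·5370555489012577816470+61445535102359115635655=211821088794711294496815  T[29][16]=28·398629729895941637715+5370555489012577816470=16532187926098943672490  T[29][17]=28·25117208862499312650+398629729895941637715=1101911578045922391915
Read c(29,14) = 2316762871029690607422990, c(29,15) = 211821088794711294496815, c(29,16) = 16532187926098943672490, c(29,17) = 1101911578045922391915.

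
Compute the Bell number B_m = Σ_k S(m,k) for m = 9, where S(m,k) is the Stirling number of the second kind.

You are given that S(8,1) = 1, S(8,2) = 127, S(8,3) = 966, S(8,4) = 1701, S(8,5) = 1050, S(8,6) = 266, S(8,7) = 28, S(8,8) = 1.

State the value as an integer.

i=9: T(9,1)=0+1·1=1 | T(9,2)=1+2·127=255 | T(9,3)=127+3·966=3025 | T(9,4)=966+4·1701=7770 | T(9,5)=1701+5·1050=6951 | T(9,6)=1050+6·266=2646 | T(9,7)=266+7·28=462 | T(9,8)=28+8·1=36 | T(9,9)=1+9·0=1
B_9 = ΣS(9,k) = 1+255+3025+7770+6951+2646+462+36+1 = 21147

21147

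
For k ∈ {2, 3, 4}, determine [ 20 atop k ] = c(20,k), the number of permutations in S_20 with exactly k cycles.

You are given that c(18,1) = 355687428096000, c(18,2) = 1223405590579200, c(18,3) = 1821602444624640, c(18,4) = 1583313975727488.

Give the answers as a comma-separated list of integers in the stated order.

431565146817638400, 668609730341153280, 610116075740491776

[19] T[19,1]:18*355687428096000+0=6402373705728000 · T[19,2]:18*1223405590579200+355687428096000=22376988058521600 · T[19,3]:18*1821602444624640+1223405590579200=34012249593822720 · T[19,4]:18*1583313975727488+1821602444624640=30321254007719424
[20] T[20,2]:19*22376988058521600+6402373705728000=431565146817638400 · T[20,3]:19*34012249593822720+22376988058521600=668609730341153280 · T[20,4]:19*30321254007719424+34012249593822720=610116075740491776
Read c(20,2) = 431565146817638400, c(20,3) = 668609730341153280, c(20,4) = 610116075740491776.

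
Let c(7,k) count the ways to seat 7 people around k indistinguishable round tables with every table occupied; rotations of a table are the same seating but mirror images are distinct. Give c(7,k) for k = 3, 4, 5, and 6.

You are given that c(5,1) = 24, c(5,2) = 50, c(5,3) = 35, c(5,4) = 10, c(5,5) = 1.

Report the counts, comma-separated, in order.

@6  (6,2):50·5+24→274, (6,3):35·5+50→225, (6,4):10·5+35→85, (6,5):1·5+10→15, (6,6):0·5+1→1
@7  (7,3):225·6+274→1624, (7,4):85·6+225→735, (7,5):15·6+85→175, (7,6):1·6+15→21
Read c(7,3) = 1624, c(7,4) = 735, c(7,5) = 175, c(7,6) = 21.

1624, 735, 175, 21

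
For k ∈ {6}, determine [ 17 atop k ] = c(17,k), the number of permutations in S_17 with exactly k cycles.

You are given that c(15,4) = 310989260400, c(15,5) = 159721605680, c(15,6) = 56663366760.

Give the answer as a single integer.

18861567058880

@16  (16,5):159721605680·15+310989260400→2706813345600, (16,6):56663366760·15+159721605680→1009672107080
@17  (17,6):1009672107080·16+2706813345600→18861567058880
Read c(17,6) = 18861567058880.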